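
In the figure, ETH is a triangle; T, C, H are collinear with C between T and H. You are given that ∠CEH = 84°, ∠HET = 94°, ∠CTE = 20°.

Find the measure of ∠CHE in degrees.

1. ∠ETH = 20°  [C on ray TH]
2. ∠EHT = 66°  [△ETH]
3. ∠CHE = 66°  [C on ray HT]

∠CHE = 66°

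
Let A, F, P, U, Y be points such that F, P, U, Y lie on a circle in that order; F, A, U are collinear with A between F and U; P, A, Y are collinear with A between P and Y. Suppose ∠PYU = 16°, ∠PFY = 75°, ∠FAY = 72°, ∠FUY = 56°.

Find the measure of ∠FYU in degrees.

1. ∠PUY = 105°  [cyclic FPUY, opposite ∠F+∠U]
2. ∠UPY = 59°  [△PUY]
3. ∠UFY = 59°  [same arc UY]
4. ∠FYU = 65°  [△FUY]

∠FYU = 65°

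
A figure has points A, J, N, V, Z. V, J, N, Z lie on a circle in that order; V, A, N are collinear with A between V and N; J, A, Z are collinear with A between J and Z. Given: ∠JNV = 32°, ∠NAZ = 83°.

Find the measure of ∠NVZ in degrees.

∠NVZ = 51°

1. ∠JZV = 32°  [same arc VJ]
2. ∠VAZ = 97°  [linear pair at A on VN]
3. ∠NVZ = 51°  [△VAZ]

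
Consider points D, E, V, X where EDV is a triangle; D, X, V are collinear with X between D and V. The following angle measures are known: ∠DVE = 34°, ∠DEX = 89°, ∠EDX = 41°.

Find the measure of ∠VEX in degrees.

∠VEX = 16°

1. ∠EVX = 34°  [X on ray VD]
2. ∠DXE = 50°  [△EDX]
3. ∠EXV = 130°  [linear pair at X on DV]
4. ∠VEX = 16°  [△EXV]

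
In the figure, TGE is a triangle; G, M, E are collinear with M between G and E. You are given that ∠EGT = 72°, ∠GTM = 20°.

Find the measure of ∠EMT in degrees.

1. ∠MGT = 72°  [M on ray GE]
2. ∠GMT = 88°  [△TGM]
3. ∠EMT = 92°  [linear pair at M on GE]

∠EMT = 92°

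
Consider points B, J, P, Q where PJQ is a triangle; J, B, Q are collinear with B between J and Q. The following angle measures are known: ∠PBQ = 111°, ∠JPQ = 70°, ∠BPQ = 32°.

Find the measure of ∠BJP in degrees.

∠BJP = 73°

1. ∠BQP = 37°  [△PBQ]
2. ∠JQP = 37°  [B on ray QJ]
3. ∠PJQ = 73°  [△PJQ]
4. ∠BJP = 73°  [B on ray JQ]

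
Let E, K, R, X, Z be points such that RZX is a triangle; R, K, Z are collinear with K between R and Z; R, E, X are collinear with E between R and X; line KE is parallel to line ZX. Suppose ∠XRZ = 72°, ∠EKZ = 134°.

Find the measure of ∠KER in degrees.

1. ∠ERK = 72°  [K on RZ, E on RX]
2. ∠EKR = 46°  [linear pair at K on RZ]
3. ∠KER = 62°  [△RKE]

∠KER = 62°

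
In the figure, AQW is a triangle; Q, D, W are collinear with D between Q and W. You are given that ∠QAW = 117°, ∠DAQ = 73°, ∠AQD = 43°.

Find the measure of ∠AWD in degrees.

∠AWD = 20°

1. ∠AQW = 43°  [D on ray QW]
2. ∠AWQ = 20°  [△AQW]
3. ∠AWD = 20°  [D on ray WQ]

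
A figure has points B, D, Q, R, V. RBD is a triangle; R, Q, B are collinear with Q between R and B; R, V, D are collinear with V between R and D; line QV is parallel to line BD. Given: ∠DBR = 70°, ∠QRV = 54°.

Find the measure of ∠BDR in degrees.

∠BDR = 56°

1. ∠RQV = 70°  [QV∥BD, corresponding at Q]
2. ∠QVR = 56°  [△RQV]
3. ∠BDR = 56°  [QV∥BD, corresponding at V]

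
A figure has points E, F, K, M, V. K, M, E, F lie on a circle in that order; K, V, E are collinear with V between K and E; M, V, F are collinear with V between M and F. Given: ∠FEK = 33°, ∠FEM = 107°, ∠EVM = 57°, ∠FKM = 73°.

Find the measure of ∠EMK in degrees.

1. ∠FMK = 33°  [same arc KF]
2. ∠KVM = 123°  [linear pair at V on KE]
3. ∠KFM = 74°  [△KMF]
4. ∠EKM = 24°  [△KVM]
5. ∠KEM = 74°  [same arc KM]
6. ∠EMK = 82°  [△KME]

∠EMK = 82°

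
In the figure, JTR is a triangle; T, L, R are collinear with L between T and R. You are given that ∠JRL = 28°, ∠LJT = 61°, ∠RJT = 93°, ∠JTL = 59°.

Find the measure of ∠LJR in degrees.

∠LJR = 32°

1. ∠JLT = 60°  [△JTL]
2. ∠JLR = 120°  [linear pair at L on TR]
3. ∠LJR = 32°  [△JLR]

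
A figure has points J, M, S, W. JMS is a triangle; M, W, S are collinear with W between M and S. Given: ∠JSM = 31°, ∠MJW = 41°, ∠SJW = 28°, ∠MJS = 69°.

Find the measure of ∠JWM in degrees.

1. ∠JSW = 31°  [W on ray SM]
2. ∠JWS = 121°  [△JWS]
3. ∠JWM = 59°  [linear pair at W on MS]

∠JWM = 59°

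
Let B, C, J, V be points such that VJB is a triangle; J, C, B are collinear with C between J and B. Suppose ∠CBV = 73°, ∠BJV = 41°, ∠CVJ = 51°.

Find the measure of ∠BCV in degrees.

∠BCV = 92°

1. ∠CJV = 41°  [C on ray JB]
2. ∠JCV = 88°  [△VJC]
3. ∠BCV = 92°  [linear pair at C on JB]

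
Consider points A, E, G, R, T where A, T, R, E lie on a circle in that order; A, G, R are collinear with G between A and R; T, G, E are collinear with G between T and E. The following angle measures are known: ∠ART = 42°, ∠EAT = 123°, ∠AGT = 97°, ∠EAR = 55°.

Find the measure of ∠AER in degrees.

1. ∠AET = 42°  [same arc AT]
2. ∠ATE = 15°  [△ATE]
3. ∠ARE = 15°  [same arc AE]
4. ∠AER = 110°  [△ARE]

∠AER = 110°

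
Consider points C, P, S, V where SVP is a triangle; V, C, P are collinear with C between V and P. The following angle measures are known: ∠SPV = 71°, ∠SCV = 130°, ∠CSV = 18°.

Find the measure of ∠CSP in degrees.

1. ∠CPS = 71°  [C on ray PV]
2. ∠PCS = 50°  [linear pair at C on VP]
3. ∠CSP = 59°  [△SCP]

∠CSP = 59°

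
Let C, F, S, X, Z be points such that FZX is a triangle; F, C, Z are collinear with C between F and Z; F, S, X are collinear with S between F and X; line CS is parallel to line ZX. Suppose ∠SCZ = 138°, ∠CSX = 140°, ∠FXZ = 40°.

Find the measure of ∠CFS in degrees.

∠CFS = 98°

1. ∠FCS = 42°  [linear pair at C on FZ]
2. ∠CSF = 40°  [linear pair at S on FX]
3. ∠CFS = 98°  [△FCS]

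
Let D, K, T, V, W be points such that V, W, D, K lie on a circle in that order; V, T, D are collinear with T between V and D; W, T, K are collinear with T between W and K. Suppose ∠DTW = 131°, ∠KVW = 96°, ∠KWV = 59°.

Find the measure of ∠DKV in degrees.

∠DKV = 97°

1. ∠KTV = 131°  [vertical angles at T]
2. ∠VKW = 25°  [△VWK]
3. ∠KDV = 59°  [same arc VK]
4. ∠DVK = 24°  [△VTK]
5. ∠DKV = 97°  [△VDK]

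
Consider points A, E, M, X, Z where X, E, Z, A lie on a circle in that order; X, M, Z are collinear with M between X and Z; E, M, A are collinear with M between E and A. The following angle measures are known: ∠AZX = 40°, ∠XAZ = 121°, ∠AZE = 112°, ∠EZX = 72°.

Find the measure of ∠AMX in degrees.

∠AMX = 89°

1. ∠AXZ = 19°  [△XZA]
2. ∠EAX = 72°  [same arc XE]
3. ∠AMX = 89°  [△XMA]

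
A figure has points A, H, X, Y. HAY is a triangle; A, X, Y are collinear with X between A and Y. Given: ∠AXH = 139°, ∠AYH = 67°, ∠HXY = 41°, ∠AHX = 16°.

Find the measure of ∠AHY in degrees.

1. ∠HAX = 25°  [△HAX]
2. ∠HAY = 25°  [X on ray AY]
3. ∠AHY = 88°  [△HAY]

∠AHY = 88°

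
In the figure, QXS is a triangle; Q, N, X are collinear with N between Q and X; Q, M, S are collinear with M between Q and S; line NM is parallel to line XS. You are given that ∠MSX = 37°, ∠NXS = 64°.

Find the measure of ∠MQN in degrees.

∠MQN = 79°

1. ∠QSX = 37°  [M on ray SQ]
2. ∠QXS = 64°  [N on ray XQ]
3. ∠SQX = 79°  [△QXS]
4. ∠MQN = 79°  [N on QX, M on QS]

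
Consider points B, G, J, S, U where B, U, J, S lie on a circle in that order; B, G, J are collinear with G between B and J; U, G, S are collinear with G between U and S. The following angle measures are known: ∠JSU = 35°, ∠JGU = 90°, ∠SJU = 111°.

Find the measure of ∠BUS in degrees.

∠BUS = 55°

1. ∠JBU = 35°  [same arc UJ]
2. ∠BGU = 90°  [linear pair at G on BJ]
3. ∠BUS = 55°  [△BGU]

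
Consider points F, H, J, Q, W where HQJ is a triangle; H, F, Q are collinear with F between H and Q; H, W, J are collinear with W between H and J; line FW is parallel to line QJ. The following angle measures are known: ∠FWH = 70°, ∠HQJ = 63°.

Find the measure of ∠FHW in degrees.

1. ∠HJQ = 70°  [FW∥QJ, corresponding at W]
2. ∠JHQ = 47°  [△HQJ]
3. ∠FHW = 47°  [F on HQ, W on HJ]

∠FHW = 47°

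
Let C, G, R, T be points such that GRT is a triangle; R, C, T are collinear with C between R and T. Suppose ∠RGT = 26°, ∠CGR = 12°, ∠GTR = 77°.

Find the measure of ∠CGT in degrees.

∠CGT = 14°

1. ∠GRT = 77°  [△GRT]
2. ∠CTG = 77°  [C on ray TR]
3. ∠CRG = 77°  [C on ray RT]
4. ∠GCR = 91°  [△GRC]
5. ∠GCT = 89°  [linear pair at C on RT]
6. ∠CGT = 14°  [△GCT]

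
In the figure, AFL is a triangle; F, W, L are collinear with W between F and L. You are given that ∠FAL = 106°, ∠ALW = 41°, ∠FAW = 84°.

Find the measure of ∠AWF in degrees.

∠AWF = 63°

1. ∠ALF = 41°  [W on ray LF]
2. ∠AFL = 33°  [△AFL]
3. ∠AFW = 33°  [W on ray FL]
4. ∠AWF = 63°  [△AFW]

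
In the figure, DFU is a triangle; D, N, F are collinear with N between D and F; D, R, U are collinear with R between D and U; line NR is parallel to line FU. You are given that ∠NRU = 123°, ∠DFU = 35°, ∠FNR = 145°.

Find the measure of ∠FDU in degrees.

1. ∠DRN = 57°  [linear pair at R on DU]
2. ∠DNR = 35°  [NR∥FU, corresponding at N]
3. ∠NDR = 88°  [△DNR]
4. ∠FDU = 88°  [N on DF, R on DU]

∠FDU = 88°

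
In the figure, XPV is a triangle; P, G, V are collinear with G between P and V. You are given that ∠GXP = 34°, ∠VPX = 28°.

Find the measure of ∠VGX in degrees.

∠VGX = 62°

1. ∠GPX = 28°  [G on ray PV]
2. ∠PGX = 118°  [△XPG]
3. ∠VGX = 62°  [linear pair at G on PV]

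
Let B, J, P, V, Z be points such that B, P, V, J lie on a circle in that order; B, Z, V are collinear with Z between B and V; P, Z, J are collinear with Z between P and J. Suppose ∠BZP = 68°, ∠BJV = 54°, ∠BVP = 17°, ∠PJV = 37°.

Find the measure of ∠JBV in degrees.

∠JBV = 51°

1. ∠JZV = 68°  [vertical angles at Z]
2. ∠BJP = 17°  [same arc BP]
3. ∠BZJ = 112°  [linear pair at Z on BV]
4. ∠JBV = 51°  [△BZJ]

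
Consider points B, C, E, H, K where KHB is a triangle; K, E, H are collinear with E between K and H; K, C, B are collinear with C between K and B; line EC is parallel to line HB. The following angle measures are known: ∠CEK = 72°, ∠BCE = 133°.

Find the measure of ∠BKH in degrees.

1. ∠ECK = 47°  [linear pair at C on KB]
2. ∠CKE = 61°  [△KEC]
3. ∠BKH = 61°  [E on KH, C on KB]

∠BKH = 61°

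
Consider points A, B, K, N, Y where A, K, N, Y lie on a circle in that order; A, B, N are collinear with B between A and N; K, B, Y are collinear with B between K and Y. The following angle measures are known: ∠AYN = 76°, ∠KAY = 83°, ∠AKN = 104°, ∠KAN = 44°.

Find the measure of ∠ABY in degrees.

∠ABY = 109°

1. ∠KNY = 97°  [cyclic AKNY, opposite ∠A+∠N]
2. ∠ANK = 32°  [△AKN]
3. ∠KYN = 44°  [same arc KN]
4. ∠NKY = 39°  [△KNY]
5. ∠AYK = 32°  [same arc AK]
6. ∠NAY = 39°  [same arc NY]
7. ∠ABY = 109°  [△ABY]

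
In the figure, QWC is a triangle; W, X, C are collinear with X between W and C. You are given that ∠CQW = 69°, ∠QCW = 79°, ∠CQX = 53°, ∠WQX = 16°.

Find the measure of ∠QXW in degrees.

∠QXW = 132°

1. ∠QCX = 79°  [X on ray CW]
2. ∠CXQ = 48°  [△QXC]
3. ∠QXW = 132°  [linear pair at X on WC]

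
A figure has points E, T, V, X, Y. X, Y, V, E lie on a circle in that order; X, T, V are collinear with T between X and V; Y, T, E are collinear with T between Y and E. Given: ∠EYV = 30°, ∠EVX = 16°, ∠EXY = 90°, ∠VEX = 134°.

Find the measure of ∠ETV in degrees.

∠ETV = 104°

1. ∠EXV = 30°  [same arc VE]
2. ∠EYX = 16°  [same arc XE]
3. ∠XEY = 74°  [△XYE]
4. ∠ETX = 76°  [△XTE]
5. ∠ETV = 104°  [linear pair at T on XV]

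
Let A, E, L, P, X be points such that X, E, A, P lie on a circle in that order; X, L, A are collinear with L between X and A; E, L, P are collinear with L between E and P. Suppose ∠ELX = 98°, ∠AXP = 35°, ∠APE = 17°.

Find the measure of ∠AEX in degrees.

∠AEX = 100°

1. ∠ALE = 82°  [linear pair at L on XA]
2. ∠AEP = 35°  [same arc AP]
3. ∠AXE = 17°  [same arc EA]
4. ∠EAX = 63°  [△ELA]
5. ∠AEX = 100°  [△XEA]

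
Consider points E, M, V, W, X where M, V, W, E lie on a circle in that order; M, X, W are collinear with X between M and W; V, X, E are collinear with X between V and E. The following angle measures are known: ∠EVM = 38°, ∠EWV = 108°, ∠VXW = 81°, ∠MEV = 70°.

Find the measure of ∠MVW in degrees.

1. ∠MXV = 99°  [linear pair at X on MW]
2. ∠MWV = 70°  [same arc MV]
3. ∠VMW = 43°  [△MXV]
4. ∠MVW = 67°  [△MVW]

∠MVW = 67°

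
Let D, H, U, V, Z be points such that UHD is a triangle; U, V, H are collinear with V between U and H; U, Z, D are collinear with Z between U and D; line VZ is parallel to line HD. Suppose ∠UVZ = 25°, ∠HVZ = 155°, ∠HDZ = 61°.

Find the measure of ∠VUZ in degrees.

1. ∠DHU = 25°  [VZ∥HD, corresponding at V]
2. ∠HDU = 61°  [Z on ray DU]
3. ∠DUH = 94°  [△UHD]
4. ∠VUZ = 94°  [V on UH, Z on UD]

∠VUZ = 94°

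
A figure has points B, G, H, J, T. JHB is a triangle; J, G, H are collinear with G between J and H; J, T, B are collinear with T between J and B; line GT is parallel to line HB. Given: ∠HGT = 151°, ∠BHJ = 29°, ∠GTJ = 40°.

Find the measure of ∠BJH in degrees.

∠BJH = 111°

1. ∠JGT = 29°  [linear pair at G on JH]
2. ∠GJT = 111°  [△JGT]
3. ∠BJH = 111°  [G on JH, T on JB]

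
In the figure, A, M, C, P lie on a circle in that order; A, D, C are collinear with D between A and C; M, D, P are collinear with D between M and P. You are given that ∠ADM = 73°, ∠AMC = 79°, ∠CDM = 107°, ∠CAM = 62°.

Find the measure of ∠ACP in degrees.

∠ACP = 45°

1. ∠CDP = 73°  [vertical angles at D]
2. ∠CPM = 62°  [same arc MC]
3. ∠ACP = 45°  [△CDP]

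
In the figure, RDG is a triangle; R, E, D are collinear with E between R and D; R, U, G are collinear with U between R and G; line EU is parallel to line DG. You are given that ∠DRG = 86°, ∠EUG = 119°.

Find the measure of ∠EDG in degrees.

∠EDG = 33°

1. ∠ERU = 86°  [E on RD, U on RG]
2. ∠EUR = 61°  [linear pair at U on RG]
3. ∠REU = 33°  [△REU]
4. ∠DEU = 147°  [linear pair at E on RD]
5. ∠EDG = 33°  [EU∥DG, co-interior at D–E]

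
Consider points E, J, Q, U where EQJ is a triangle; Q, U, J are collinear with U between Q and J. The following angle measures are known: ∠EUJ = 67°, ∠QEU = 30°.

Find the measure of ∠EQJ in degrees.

∠EQJ = 37°

1. ∠EUQ = 113°  [linear pair at U on QJ]
2. ∠EQU = 37°  [△EQU]
3. ∠EQJ = 37°  [U on ray QJ]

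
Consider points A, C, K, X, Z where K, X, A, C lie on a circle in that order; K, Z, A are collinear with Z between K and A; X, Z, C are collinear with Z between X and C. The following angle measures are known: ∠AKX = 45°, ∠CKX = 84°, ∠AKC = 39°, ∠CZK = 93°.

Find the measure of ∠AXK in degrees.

∠AXK = 87°

1. ∠AXC = 39°  [same arc AC]
2. ∠AZX = 93°  [vertical angles at Z]
3. ∠KAX = 48°  [△XZA]
4. ∠AXK = 87°  [△KXA]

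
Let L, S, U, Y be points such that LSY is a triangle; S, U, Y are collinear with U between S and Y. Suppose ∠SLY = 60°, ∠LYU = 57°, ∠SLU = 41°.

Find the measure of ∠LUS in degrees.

1. ∠LYS = 57°  [U on ray YS]
2. ∠LSY = 63°  [△LSY]
3. ∠LSU = 63°  [U on ray SY]
4. ∠LUS = 76°  [△LSU]

∠LUS = 76°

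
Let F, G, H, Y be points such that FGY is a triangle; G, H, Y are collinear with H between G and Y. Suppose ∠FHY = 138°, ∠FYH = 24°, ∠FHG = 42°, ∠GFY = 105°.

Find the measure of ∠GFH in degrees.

1. ∠FYG = 24°  [H on ray YG]
2. ∠FGY = 51°  [△FGY]
3. ∠FGH = 51°  [H on ray GY]
4. ∠GFH = 87°  [△FGH]

∠GFH = 87°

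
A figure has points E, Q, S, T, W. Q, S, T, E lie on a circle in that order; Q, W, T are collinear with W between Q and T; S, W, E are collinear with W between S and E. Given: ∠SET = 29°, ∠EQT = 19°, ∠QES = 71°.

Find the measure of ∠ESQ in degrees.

∠ESQ = 61°

1. ∠EST = 19°  [same arc TE]
2. ∠ETS = 132°  [△STE]
3. ∠EQS = 48°  [cyclic QSTE, opposite ∠Q+∠T]
4. ∠ESQ = 61°  [△QSE]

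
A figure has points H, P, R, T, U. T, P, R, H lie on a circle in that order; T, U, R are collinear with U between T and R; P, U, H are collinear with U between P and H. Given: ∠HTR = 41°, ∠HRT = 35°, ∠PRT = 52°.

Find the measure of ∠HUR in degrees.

1. ∠PHT = 52°  [same arc TP]
2. ∠HUT = 87°  [△TUH]
3. ∠HUR = 93°  [linear pair at U on TR]

∠HUR = 93°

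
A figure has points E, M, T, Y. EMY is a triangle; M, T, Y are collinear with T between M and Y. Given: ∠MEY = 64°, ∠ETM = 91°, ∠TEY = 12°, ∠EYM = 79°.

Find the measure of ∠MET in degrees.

1. ∠EMY = 37°  [△EMY]
2. ∠EMT = 37°  [T on ray MY]
3. ∠MET = 52°  [△EMT]

∠MET = 52°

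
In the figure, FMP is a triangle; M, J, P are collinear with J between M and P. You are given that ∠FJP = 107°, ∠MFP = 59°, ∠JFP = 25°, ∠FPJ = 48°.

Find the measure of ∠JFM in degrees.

1. ∠FJM = 73°  [linear pair at J on MP]
2. ∠FPM = 48°  [J on ray PM]
3. ∠FMP = 73°  [△FMP]
4. ∠FMJ = 73°  [J on ray MP]
5. ∠JFM = 34°  [△FMJ]

∠JFM = 34°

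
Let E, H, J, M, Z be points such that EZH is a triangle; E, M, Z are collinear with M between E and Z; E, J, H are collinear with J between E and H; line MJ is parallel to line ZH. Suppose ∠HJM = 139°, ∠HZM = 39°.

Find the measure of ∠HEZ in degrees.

∠HEZ = 100°

1. ∠EJM = 41°  [linear pair at J on EH]
2. ∠EZH = 39°  [M on ray ZE]
3. ∠EHZ = 41°  [MJ∥ZH, corresponding at J]
4. ∠HEZ = 100°  [△EZH]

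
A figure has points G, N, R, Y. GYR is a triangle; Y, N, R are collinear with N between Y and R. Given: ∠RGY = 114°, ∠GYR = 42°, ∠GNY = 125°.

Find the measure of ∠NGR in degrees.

1. ∠GRY = 24°  [△GYR]
2. ∠GNR = 55°  [linear pair at N on YR]
3. ∠GRN = 24°  [N on ray RY]
4. ∠NGR = 101°  [△GNR]

∠NGR = 101°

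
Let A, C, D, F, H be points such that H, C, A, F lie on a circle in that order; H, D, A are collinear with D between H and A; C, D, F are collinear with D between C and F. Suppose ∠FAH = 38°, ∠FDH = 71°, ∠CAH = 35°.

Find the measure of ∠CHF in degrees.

∠CHF = 107°

1. ∠FCH = 38°  [same arc HF]
2. ∠CFH = 35°  [same arc HC]
3. ∠CHF = 107°  [△HCF]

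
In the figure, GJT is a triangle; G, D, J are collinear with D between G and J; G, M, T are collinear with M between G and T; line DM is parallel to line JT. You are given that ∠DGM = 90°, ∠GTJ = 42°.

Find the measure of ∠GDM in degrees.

∠GDM = 48°

1. ∠JGT = 90°  [D on GJ, M on GT]
2. ∠GJT = 48°  [△GJT]
3. ∠GDM = 48°  [DM∥JT, corresponding at D]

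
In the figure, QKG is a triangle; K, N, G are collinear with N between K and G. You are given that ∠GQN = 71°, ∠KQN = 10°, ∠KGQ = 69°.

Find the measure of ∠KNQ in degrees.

1. ∠NGQ = 69°  [N on ray GK]
2. ∠GNQ = 40°  [△QNG]
3. ∠KNQ = 140°  [linear pair at N on KG]

∠KNQ = 140°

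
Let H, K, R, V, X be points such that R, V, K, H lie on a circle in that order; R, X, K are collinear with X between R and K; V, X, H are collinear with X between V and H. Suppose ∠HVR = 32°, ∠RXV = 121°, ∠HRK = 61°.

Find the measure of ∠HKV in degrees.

∠HKV = 92°

1. ∠HKR = 32°  [same arc RH]
2. ∠HXK = 121°  [vertical angles at X]
3. ∠HVK = 61°  [same arc KH]
4. ∠KHV = 27°  [△KXH]
5. ∠HKV = 92°  [△VKH]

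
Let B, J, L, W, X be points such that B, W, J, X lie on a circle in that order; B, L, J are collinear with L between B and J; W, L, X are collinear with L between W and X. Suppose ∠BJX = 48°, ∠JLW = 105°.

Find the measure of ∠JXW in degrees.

∠JXW = 57°

1. ∠BWX = 48°  [same arc BX]
2. ∠BLW = 75°  [linear pair at L on BJ]
3. ∠JBW = 57°  [△BLW]
4. ∠JXW = 57°  [same arc WJ]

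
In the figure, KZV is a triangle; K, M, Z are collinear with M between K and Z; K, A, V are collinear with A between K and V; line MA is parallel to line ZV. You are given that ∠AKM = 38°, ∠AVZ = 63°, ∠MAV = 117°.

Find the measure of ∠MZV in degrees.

1. ∠VKZ = 38°  [M on KZ, A on KV]
2. ∠KVZ = 63°  [A on ray VK]
3. ∠KZV = 79°  [△KZV]
4. ∠MZV = 79°  [M on ray ZK]

∠MZV = 79°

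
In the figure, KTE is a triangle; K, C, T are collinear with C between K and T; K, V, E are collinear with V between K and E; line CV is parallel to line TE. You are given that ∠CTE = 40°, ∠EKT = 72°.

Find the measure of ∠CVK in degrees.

∠CVK = 68°

1. ∠ETK = 40°  [C on ray TK]
2. ∠KET = 68°  [△KTE]
3. ∠CVK = 68°  [CV∥TE, corresponding at V]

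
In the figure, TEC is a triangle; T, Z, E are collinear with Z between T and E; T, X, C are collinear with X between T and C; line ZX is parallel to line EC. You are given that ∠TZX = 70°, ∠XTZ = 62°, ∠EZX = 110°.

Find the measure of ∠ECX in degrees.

∠ECX = 48°

1. ∠TXZ = 48°  [△TZX]
2. ∠CXZ = 132°  [linear pair at X on TC]
3. ∠ECX = 48°  [ZX∥EC, co-interior at C–X]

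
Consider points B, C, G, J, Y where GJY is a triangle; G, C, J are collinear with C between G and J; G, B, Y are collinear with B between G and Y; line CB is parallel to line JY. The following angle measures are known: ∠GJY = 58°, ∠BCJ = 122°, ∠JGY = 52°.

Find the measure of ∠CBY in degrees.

∠CBY = 110°

1. ∠GYJ = 70°  [△GJY]
2. ∠CBG = 70°  [CB∥JY, corresponding at B]
3. ∠CBY = 110°  [linear pair at B on GY]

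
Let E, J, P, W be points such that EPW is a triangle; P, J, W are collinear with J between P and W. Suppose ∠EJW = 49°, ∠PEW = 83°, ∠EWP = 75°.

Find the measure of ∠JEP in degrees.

∠JEP = 27°

1. ∠EJP = 131°  [linear pair at J on PW]
2. ∠EPW = 22°  [△EPW]
3. ∠EPJ = 22°  [J on ray PW]
4. ∠JEP = 27°  [△EPJ]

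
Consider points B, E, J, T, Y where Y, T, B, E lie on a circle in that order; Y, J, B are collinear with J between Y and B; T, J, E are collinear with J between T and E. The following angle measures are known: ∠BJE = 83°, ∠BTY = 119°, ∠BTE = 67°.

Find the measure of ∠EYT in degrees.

1. ∠EJY = 97°  [linear pair at J on YB]
2. ∠BEY = 61°  [cyclic YTBE, opposite ∠T+∠E]
3. ∠BYE = 67°  [same arc BE]
4. ∠TEY = 16°  [△YJE]
5. ∠EBY = 52°  [△YBE]
6. ∠ETY = 52°  [same arc YE]
7. ∠EYT = 112°  [△YTE]

∠EYT = 112°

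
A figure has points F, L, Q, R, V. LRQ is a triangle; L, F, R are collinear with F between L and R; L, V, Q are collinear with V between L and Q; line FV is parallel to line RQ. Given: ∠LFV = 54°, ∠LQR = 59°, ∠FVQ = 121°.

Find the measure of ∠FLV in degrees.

∠FLV = 67°

1. ∠LRQ = 54°  [FV∥RQ, corresponding at F]
2. ∠QLR = 67°  [△LRQ]
3. ∠FLV = 67°  [F on LR, V on LQ]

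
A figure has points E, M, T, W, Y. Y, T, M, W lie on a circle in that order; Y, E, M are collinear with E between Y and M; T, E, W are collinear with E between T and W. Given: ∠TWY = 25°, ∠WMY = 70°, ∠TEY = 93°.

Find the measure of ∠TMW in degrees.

1. ∠TMY = 25°  [same arc YT]
2. ∠MEW = 93°  [vertical angles at E]
3. ∠MET = 87°  [linear pair at E on YM]
4. ∠MTW = 68°  [△TEM]
5. ∠MWT = 17°  [△MEW]
6. ∠TMW = 95°  [△TMW]

∠TMW = 95°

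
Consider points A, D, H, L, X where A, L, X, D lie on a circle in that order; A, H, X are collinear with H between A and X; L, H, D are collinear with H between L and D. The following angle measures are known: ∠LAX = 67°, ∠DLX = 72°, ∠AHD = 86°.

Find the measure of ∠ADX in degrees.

1. ∠LDX = 67°  [same arc LX]
2. ∠DAX = 72°  [same arc XD]
3. ∠DHX = 94°  [linear pair at H on AX]
4. ∠AXD = 19°  [△XHD]
5. ∠ADX = 89°  [△AXD]

∠ADX = 89°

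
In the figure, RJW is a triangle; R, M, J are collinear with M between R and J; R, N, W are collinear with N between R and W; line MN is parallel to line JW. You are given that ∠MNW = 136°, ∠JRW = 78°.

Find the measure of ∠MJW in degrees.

1. ∠MNR = 44°  [linear pair at N on RW]
2. ∠MRN = 78°  [M on RJ, N on RW]
3. ∠NMR = 58°  [△RMN]
4. ∠JMN = 122°  [linear pair at M on RJ]
5. ∠MJW = 58°  [MN∥JW, co-interior at J–M]

∠MJW = 58°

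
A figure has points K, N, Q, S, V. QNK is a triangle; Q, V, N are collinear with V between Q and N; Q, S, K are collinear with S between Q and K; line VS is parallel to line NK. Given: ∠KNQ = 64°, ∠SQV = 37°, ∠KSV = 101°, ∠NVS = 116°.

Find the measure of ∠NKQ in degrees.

∠NKQ = 79°

1. ∠QVS = 64°  [VS∥NK, corresponding at V]
2. ∠QSV = 79°  [△QVS]
3. ∠NKQ = 79°  [VS∥NK, corresponding at S]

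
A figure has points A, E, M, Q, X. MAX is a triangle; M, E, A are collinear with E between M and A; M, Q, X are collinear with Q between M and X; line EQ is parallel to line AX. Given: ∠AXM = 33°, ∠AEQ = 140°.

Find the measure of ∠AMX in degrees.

∠AMX = 107°

1. ∠EQM = 33°  [EQ∥AX, corresponding at Q]
2. ∠MEQ = 40°  [linear pair at E on MA]
3. ∠EMQ = 107°  [△MEQ]
4. ∠AMX = 107°  [E on MA, Q on MX]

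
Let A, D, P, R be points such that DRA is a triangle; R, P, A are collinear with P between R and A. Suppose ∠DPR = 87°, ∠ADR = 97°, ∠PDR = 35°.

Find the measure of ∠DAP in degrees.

1. ∠DRP = 58°  [△DRP]
2. ∠ARD = 58°  [P on ray RA]
3. ∠DAR = 25°  [△DRA]
4. ∠DAP = 25°  [P on ray AR]

∠DAP = 25°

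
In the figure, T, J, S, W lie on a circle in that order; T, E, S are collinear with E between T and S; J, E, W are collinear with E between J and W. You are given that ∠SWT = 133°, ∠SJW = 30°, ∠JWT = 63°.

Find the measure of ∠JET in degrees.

∠JET = 93°

1. ∠JST = 63°  [same arc TJ]
2. ∠JES = 87°  [△JES]
3. ∠JET = 93°  [linear pair at E on TS]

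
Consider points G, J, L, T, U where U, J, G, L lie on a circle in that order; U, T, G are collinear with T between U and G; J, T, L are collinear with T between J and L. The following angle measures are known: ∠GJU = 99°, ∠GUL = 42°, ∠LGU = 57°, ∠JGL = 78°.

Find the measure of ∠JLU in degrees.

∠JLU = 21°

1. ∠LJU = 57°  [same arc UL]
2. ∠JUL = 102°  [cyclic UJGL, opposite ∠U+∠G]
3. ∠JLU = 21°  [△UJL]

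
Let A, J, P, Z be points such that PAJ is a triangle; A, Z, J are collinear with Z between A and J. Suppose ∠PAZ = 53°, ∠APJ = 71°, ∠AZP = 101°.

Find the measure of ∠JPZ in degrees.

1. ∠JAP = 53°  [Z on ray AJ]
2. ∠AJP = 56°  [△PAJ]
3. ∠JZP = 79°  [linear pair at Z on AJ]
4. ∠PJZ = 56°  [Z on ray JA]
5. ∠JPZ = 45°  [△PZJ]

∠JPZ = 45°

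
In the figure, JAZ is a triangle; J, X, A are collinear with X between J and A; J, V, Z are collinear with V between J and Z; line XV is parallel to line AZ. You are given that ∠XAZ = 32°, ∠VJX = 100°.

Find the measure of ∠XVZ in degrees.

1. ∠JAZ = 32°  [X on ray AJ]
2. ∠AJZ = 100°  [X on JA, V on JZ]
3. ∠AZJ = 48°  [△JAZ]
4. ∠JVX = 48°  [XV∥AZ, corresponding at V]
5. ∠XVZ = 132°  [linear pair at V on JZ]

∠XVZ = 132°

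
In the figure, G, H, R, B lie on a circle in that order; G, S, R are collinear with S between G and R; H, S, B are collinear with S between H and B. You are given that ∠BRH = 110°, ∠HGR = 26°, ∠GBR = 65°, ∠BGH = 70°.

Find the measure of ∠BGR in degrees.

1. ∠HBR = 26°  [same arc HR]
2. ∠BHR = 44°  [△HRB]
3. ∠BGR = 44°  [same arc RB]

∠BGR = 44°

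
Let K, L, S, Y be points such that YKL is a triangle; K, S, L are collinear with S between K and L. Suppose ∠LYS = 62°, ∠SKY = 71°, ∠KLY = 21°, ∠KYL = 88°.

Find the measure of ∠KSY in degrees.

∠KSY = 83°

1. ∠SLY = 21°  [S on ray LK]
2. ∠LSY = 97°  [△YSL]
3. ∠KSY = 83°  [linear pair at S on KL]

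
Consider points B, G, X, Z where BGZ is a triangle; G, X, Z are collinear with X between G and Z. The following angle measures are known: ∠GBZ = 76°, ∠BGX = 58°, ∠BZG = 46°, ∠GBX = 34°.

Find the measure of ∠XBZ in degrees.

∠XBZ = 42°

1. ∠BXG = 88°  [△BGX]
2. ∠BZX = 46°  [X on ray ZG]
3. ∠BXZ = 92°  [linear pair at X on GZ]
4. ∠XBZ = 42°  [△BXZ]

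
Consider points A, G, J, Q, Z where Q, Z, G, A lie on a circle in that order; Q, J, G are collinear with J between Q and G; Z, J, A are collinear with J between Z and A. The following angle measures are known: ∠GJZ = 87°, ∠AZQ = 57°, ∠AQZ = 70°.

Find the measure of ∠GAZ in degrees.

∠GAZ = 30°

1. ∠AJQ = 87°  [vertical angles at J]
2. ∠AGQ = 57°  [same arc QA]
3. ∠AJG = 93°  [linear pair at J on QG]
4. ∠GAZ = 30°  [△GJA]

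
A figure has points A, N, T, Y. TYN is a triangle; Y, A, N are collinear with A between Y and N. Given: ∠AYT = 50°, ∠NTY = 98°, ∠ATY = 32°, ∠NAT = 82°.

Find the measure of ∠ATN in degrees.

∠ATN = 66°

1. ∠NYT = 50°  [A on ray YN]
2. ∠TNY = 32°  [△TYN]
3. ∠ANT = 32°  [A on ray NY]
4. ∠ATN = 66°  [△TAN]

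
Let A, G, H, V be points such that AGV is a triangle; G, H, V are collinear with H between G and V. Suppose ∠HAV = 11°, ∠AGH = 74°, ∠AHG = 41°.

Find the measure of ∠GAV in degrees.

1. ∠AGV = 74°  [H on ray GV]
2. ∠AHV = 139°  [linear pair at H on GV]
3. ∠AVH = 30°  [△AHV]
4. ∠AVG = 30°  [H on ray VG]
5. ∠GAV = 76°  [△AGV]

∠GAV = 76°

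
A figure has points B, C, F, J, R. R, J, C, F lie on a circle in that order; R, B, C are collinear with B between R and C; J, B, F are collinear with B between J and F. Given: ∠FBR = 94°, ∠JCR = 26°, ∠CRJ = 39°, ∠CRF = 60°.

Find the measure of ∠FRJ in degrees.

∠FRJ = 99°

1. ∠CBJ = 94°  [vertical angles at B]
2. ∠CJF = 60°  [△JBC]
3. ∠CFJ = 39°  [same arc JC]
4. ∠FCJ = 81°  [△JCF]
5. ∠FRJ = 99°  [cyclic RJCF, opposite ∠R+∠C]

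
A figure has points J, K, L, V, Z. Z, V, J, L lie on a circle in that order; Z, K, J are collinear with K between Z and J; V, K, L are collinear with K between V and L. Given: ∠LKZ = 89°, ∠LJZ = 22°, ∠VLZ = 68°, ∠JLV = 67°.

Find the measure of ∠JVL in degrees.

∠JVL = 23°

1. ∠JKV = 89°  [vertical angles at K]
2. ∠VJZ = 68°  [same arc ZV]
3. ∠JVL = 23°  [△VKJ]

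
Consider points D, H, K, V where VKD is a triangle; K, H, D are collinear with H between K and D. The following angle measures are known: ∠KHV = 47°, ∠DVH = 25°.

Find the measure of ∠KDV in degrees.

1. ∠DHV = 133°  [linear pair at H on KD]
2. ∠HDV = 22°  [△VHD]
3. ∠KDV = 22°  [H on ray DK]

∠KDV = 22°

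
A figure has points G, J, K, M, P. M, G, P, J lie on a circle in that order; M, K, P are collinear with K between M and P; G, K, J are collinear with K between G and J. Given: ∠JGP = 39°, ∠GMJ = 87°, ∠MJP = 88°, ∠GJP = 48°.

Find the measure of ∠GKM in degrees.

1. ∠JMP = 39°  [same arc PJ]
2. ∠JPM = 53°  [△MPJ]
3. ∠GMP = 48°  [same arc GP]
4. ∠JGM = 53°  [same arc MJ]
5. ∠GKM = 79°  [△MKG]

∠GKM = 79°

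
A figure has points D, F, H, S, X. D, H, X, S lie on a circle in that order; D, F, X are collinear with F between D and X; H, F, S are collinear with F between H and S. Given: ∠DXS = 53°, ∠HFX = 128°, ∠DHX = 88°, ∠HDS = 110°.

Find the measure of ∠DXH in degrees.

∠DXH = 17°

1. ∠DHS = 53°  [same arc DS]
2. ∠DSH = 17°  [△DHS]
3. ∠DXH = 17°  [same arc DH]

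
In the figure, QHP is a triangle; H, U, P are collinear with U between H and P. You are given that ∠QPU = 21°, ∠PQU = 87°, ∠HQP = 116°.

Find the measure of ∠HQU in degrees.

∠HQU = 29°

1. ∠PUQ = 72°  [△QUP]
2. ∠HPQ = 21°  [U on ray PH]
3. ∠PHQ = 43°  [△QHP]
4. ∠HUQ = 108°  [linear pair at U on HP]
5. ∠QHU = 43°  [U on ray HP]
6. ∠HQU = 29°  [△QHU]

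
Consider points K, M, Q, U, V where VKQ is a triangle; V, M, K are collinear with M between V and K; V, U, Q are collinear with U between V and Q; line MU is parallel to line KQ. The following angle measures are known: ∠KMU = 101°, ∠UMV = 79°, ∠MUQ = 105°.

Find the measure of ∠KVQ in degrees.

∠KVQ = 26°

1. ∠MUV = 75°  [linear pair at U on VQ]
2. ∠MVU = 26°  [△VMU]
3. ∠KVQ = 26°  [M on VK, U on VQ]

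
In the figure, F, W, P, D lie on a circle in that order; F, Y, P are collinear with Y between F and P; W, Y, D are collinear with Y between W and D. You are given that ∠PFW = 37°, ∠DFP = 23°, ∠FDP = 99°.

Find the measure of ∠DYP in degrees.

∠DYP = 85°

1. ∠PDW = 37°  [same arc WP]
2. ∠DPF = 58°  [△FPD]
3. ∠DYP = 85°  [△PYD]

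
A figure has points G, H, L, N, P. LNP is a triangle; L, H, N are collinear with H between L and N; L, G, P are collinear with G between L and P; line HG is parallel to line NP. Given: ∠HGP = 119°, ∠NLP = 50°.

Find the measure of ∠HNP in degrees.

1. ∠HGL = 61°  [linear pair at G on LP]
2. ∠GLH = 50°  [H on LN, G on LP]
3. ∠GHL = 69°  [△LHG]
4. ∠GHN = 111°  [linear pair at H on LN]
5. ∠HNP = 69°  [HG∥NP, co-interior at N–H]

∠HNP = 69°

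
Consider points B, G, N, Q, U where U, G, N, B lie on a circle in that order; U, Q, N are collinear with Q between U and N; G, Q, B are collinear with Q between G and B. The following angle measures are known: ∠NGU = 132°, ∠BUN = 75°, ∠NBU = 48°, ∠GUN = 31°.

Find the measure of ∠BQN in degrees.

1. ∠BNU = 57°  [△UNB]
2. ∠GBN = 31°  [same arc GN]
3. ∠BQN = 92°  [△NQB]

∠BQN = 92°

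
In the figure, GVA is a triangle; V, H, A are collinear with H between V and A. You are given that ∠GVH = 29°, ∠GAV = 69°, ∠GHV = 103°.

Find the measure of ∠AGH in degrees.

1. ∠GAH = 69°  [H on ray AV]
2. ∠AHG = 77°  [linear pair at H on VA]
3. ∠AGH = 34°  [△GHA]

∠AGH = 34°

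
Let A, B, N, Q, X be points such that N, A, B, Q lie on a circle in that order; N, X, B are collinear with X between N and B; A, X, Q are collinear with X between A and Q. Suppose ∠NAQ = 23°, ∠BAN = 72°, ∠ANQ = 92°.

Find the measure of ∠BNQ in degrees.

1. ∠NBQ = 23°  [same arc NQ]
2. ∠BQN = 108°  [cyclic NABQ, opposite ∠A+∠Q]
3. ∠BNQ = 49°  [△NBQ]

∠BNQ = 49°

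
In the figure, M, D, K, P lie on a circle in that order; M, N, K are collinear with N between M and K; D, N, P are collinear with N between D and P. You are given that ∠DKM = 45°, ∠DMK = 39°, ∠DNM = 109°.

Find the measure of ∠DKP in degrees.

∠DKP = 77°

1. ∠DPM = 45°  [same arc MD]
2. ∠MDP = 32°  [△MND]
3. ∠DMP = 103°  [△MDP]
4. ∠DKP = 77°  [cyclic MDKP, opposite ∠M+∠K]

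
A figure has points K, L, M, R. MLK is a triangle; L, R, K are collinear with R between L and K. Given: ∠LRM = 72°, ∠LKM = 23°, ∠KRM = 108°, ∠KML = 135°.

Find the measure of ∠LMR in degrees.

1. ∠KLM = 22°  [△MLK]
2. ∠MLR = 22°  [R on ray LK]
3. ∠LMR = 86°  [△MLR]

∠LMR = 86°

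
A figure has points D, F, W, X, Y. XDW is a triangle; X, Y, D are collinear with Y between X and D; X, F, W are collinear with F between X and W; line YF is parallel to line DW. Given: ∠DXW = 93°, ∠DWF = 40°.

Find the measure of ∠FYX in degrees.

1. ∠DWX = 40°  [F on ray WX]
2. ∠WDX = 47°  [△XDW]
3. ∠FYX = 47°  [YF∥DW, corresponding at Y]

∠FYX = 47°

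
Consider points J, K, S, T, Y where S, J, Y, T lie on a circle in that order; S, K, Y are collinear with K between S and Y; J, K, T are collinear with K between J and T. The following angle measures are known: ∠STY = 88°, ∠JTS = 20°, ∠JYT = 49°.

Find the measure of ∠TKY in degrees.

∠TKY = 83°

1. ∠SJY = 92°  [cyclic SJYT, opposite ∠J+∠T]
2. ∠JYS = 20°  [same arc SJ]
3. ∠JST = 131°  [cyclic SJYT, opposite ∠S+∠Y]
4. ∠JSY = 68°  [△SJY]
5. ∠SJT = 29°  [△SJT]
6. ∠JTY = 68°  [same arc JY]
7. ∠SYT = 29°  [same arc ST]
8. ∠TKY = 83°  [△YKT]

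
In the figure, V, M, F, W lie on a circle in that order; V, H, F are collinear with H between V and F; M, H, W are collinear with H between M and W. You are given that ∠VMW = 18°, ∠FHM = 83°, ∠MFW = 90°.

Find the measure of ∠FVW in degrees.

1. ∠VHW = 83°  [vertical angles at H]
2. ∠MVW = 90°  [cyclic VMFW, opposite ∠V+∠F]
3. ∠MWV = 72°  [△VMW]
4. ∠FVW = 25°  [△VHW]

∠FVW = 25°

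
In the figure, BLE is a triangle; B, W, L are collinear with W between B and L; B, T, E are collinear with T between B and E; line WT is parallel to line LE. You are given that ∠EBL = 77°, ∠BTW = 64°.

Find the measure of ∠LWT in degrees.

∠LWT = 141°

1. ∠TBW = 77°  [W on BL, T on BE]
2. ∠BWT = 39°  [△BWT]
3. ∠LWT = 141°  [linear pair at W on BL]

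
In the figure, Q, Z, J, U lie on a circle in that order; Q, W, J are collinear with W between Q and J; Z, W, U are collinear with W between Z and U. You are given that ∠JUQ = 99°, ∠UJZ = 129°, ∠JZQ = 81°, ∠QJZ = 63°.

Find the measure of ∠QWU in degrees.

1. ∠UQZ = 51°  [cyclic QZJU, opposite ∠Q+∠J]
2. ∠JQZ = 36°  [△QZJ]
3. ∠QUZ = 63°  [same arc QZ]
4. ∠QZU = 66°  [△QZU]
5. ∠JUZ = 36°  [same arc ZJ]
6. ∠QJU = 66°  [same arc QU]
7. ∠JWU = 78°  [△JWU]
8. ∠QWU = 102°  [linear pair at W on QJ]

∠QWU = 102°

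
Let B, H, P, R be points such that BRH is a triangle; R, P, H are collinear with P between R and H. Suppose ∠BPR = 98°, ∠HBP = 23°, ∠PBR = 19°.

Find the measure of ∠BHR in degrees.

∠BHR = 75°

1. ∠BPH = 82°  [linear pair at P on RH]
2. ∠BHP = 75°  [△BPH]
3. ∠BHR = 75°  [P on ray HR]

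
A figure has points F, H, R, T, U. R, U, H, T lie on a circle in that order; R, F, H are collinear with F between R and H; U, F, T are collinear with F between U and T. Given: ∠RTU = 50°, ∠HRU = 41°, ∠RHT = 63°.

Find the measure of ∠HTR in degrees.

∠HTR = 91°

1. ∠RHU = 50°  [same arc RU]
2. ∠HUR = 89°  [△RUH]
3. ∠HTR = 91°  [cyclic RUHT, opposite ∠U+∠T]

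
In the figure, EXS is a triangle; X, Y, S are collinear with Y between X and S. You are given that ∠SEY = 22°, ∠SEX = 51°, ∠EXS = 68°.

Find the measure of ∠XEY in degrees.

1. ∠ESX = 61°  [△EXS]
2. ∠EXY = 68°  [Y on ray XS]
3. ∠ESY = 61°  [Y on ray SX]
4. ∠EYS = 97°  [△EYS]
5. ∠EYX = 83°  [linear pair at Y on XS]
6. ∠XEY = 29°  [△EXY]

∠XEY = 29°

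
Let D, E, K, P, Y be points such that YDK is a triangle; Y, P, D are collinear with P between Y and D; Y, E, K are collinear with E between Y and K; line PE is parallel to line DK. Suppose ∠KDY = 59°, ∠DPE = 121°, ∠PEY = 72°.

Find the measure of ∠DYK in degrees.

1. ∠EPY = 59°  [PE∥DK, corresponding at P]
2. ∠EYP = 49°  [△YPE]
3. ∠DYK = 49°  [P on YD, E on YK]

∠DYK = 49°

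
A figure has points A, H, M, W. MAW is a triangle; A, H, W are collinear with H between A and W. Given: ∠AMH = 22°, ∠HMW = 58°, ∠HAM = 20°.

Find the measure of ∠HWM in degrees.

∠HWM = 80°

1. ∠AHM = 138°  [△MAH]
2. ∠MHW = 42°  [linear pair at H on AW]
3. ∠HWM = 80°  [△MHW]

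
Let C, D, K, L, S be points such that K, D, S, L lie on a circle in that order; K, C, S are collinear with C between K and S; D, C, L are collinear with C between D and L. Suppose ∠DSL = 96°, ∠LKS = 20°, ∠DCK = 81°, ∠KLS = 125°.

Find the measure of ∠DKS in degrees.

∠DKS = 64°

1. ∠LDS = 20°  [same arc SL]
2. ∠DCS = 99°  [linear pair at C on KS]
3. ∠KDS = 55°  [cyclic KDSL, opposite ∠D+∠L]
4. ∠DSK = 61°  [△DCS]
5. ∠DKS = 64°  [△KDS]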